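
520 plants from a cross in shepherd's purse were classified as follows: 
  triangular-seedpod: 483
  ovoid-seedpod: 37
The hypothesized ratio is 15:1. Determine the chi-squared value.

0.665

Expected counts for N = 520 under a 15:1 ratio (total parts = 16):
  triangular-seedpod: 520 × 15/16 = 487.5
  ovoid-seedpod: 520 × 1/16 = 32.5
χ² = Σ (O − E)² / E
  triangular-seedpod: (483 − 487.5)² / 487.5 = 0.0415
  ovoid-seedpod: (37 − 32.5)² / 32.5 = 0.6231
χ² = 0.0415 + 0.6231 = 0.6646 ≈ 0.665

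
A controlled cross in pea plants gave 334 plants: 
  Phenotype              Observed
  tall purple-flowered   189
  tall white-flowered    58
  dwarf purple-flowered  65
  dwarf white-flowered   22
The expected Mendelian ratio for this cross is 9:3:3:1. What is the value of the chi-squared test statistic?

Total ratio parts = 16. Expected numbers out of 334:
  tall purple-flowered: 334 × 9/16 = 187.875
  tall white-flowered: 334 × 3/16 = 62.625
  dwarf purple-flowered: 334 × 3/16 = 62.625
  dwarf white-flowered: 334 × 1/16 = 20.875
χ² = Σ (O − E)² / E
  tall purple-flowered: (189 − 187.875)² / 187.875 = 0.0067
  tall white-flowered: (58 − 62.625)² / 62.625 = 0.3416
  dwarf purple-flowered: (65 − 62.625)² / 62.625 = 0.0901
  dwarf white-flowered: (22 − 20.875)² / 20.875 = 0.0606
χ² = 0.0067 + 0.3416 + 0.0901 + 0.0606 = 0.499

0.499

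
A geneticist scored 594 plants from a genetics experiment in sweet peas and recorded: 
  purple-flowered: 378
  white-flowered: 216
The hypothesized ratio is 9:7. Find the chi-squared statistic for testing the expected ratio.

13.169

The 9:7 ratio has 16 parts, so with N = 594 the expected counts are:
  purple-flowered: 594 × 9/16 = 334.125
  white-flowered: 594 × 7/16 = 259.875
χ² = Σ (O − E)² / E
  purple-flowered: (378 − 334.125)² / 334.125 = 5.7614
  white-flowered: (216 − 259.875)² / 259.875 = 7.4075
χ² = 5.7614 + 7.4075 = 13.1689 ≈ 13.169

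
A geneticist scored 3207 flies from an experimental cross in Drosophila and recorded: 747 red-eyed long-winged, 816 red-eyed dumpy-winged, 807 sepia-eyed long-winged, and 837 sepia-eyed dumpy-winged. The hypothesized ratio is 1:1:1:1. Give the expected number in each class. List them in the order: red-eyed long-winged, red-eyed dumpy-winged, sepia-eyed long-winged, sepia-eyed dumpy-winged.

801.75, 801.75, 801.75, 801.75

The 1:1:1:1 ratio has 4 parts, so with N = 3207 the expected counts are:
  red-eyed long-winged: 3207 × 1/4 = 801.75
  red-eyed dumpy-winged: 3207 × 1/4 = 801.75
  sepia-eyed long-winged: 3207 × 1/4 = 801.75
  sepia-eyed dumpy-winged: 3207 × 1/4 = 801.75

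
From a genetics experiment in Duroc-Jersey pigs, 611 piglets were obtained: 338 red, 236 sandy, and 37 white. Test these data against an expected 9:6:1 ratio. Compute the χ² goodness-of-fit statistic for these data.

Total ratio parts = 16. Expected numbers out of 611:
  red: 611 × 9/16 = 343.6875
  sandy: 611 × 6/16 = 229.125
  white: 611 × 1/16 = 38.1875
χ² = Σ (O − E)² / E
  red: (338 − 343.6875)² / 343.6875 = 0.0941
  sandy: (236 − 229.125)² / 229.125 = 0.2063
  white: (37 − 38.1875)² / 38.1875 = 0.0369
χ² = 0.0941 + 0.2063 + 0.0369 = 0.3373 ≈ 0.337

0.337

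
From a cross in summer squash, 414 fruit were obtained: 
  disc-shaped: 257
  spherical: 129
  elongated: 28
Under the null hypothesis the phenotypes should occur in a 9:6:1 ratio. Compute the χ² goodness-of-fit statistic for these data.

Under the 9:6:1 hypothesis (Σ ratio = 16, N = 414):
  disc-shaped: 414 × 9/16 = 232.875
  spherical: 414 × 6/16 = 155.25
  elongated: 414 × 1/16 = 25.875
χ² = Σ (O − E)² / E
  disc-shaped: (257 − 232.875)² / 232.875 = 2.4993
  spherical: (129 − 155.25)² / 155.25 = 4.4384
  elongated: (28 − 25.875)² / 25.875 = 0.1745
χ² = 2.4993 + 4.4384 + 0.1745 = 7.1122 ≈ 7.112

7.112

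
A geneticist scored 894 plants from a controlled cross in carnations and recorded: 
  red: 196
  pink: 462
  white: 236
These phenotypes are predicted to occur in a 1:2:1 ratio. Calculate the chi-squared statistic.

4.586

Expected counts for N = 894 under a 1:2:1 ratio (total parts = 4):
  red: 894 × 1/4 = 223.5
  pink: 894 × 2/4 = 447
  white: 894 × 1/4 = 223.5
χ² = Σ (O − E)² / E
  red: (196 − 223.5)² / 223.5 = 3.3837
  pink: (462 − 447)² / 447 = 0.5034
  white: (236 − 223.5)² / 223.5 = 0.6991
χ² = 3.3837 + 0.5034 + 0.6991 = 4.5862 ≈ 4.586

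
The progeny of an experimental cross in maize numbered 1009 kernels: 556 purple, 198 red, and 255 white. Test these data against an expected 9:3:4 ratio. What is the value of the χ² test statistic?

0.676

Expected counts for N = 1009 under a 9:3:4 ratio (total parts = 16):
  purple: 1009 × 9/16 = 567.5625
  red: 1009 × 3/16 = 189.1875
  white: 1009 × 4/16 = 252.25
χ² = Σ (O − E)² / E
  purple: (556 − 567.5625)² / 567.5625 = 0.2356
  red: (198 − 189.1875)² / 189.1875 = 0.4105
  white: (255 − 252.25)² / 252.25 = 0.0300
χ² = 0.2356 + 0.4105 + 0.0300 = 0.6761 ≈ 0.676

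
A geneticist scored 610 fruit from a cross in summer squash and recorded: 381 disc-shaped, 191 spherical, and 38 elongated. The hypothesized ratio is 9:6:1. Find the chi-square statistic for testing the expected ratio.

10.411

Expected counts for N = 610 under a 9:6:1 ratio (total parts = 16):
  disc-shaped: 610 × 9/16 = 343.125
  spherical: 610 × 6/16 = 228.75
  elongated: 610 × 1/16 = 38.125
χ² = Σ (O − E)² / E
  disc-shaped: (381 − 343.125)² / 343.125 = 4.1807
  spherical: (191 − 228.75)² / 228.75 = 6.2298
  elongated: (38 − 38.125)² / 38.125 = 0.0004
χ² = 4.1807 + 6.2298 + 0.0004 = 10.4109 ≈ 10.411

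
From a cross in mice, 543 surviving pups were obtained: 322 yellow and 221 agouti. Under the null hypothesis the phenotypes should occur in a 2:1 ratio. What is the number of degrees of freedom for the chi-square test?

1

A goodness-of-fit test with 2 phenotype classes has df = 2 − 1 = 1.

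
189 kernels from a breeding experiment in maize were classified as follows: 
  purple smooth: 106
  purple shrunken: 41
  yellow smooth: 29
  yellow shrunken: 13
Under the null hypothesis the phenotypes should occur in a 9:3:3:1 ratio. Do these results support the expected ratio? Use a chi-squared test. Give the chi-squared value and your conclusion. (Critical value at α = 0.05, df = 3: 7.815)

Under the 9:3:3:1 hypothesis (Σ ratio = 16, N = 189):
  purple smooth: 189 × 9/16 = 106.3125
  purple shrunken: 189 × 3/16 = 35.4375
  yellow smooth: 189 × 3/16 = 35.4375
  yellow shrunken: 189 × 1/16 = 11.8125
χ² = Σ (O − E)² / E
  purple smooth: (106 − 106.3125)² / 106.3125 = 0.0009
  purple shrunken: (41 − 35.4375)² / 35.4375 = 0.8731
  yellow smooth: (29 − 35.4375)² / 35.4375 = 1.1694
  yellow shrunken: (13 − 11.8125)² / 11.8125 = 0.1194
χ² = 0.0009 + 0.8731 + 1.1694 + 0.1194 = 2.1628 ≈ 2.163
Degrees of freedom = 4 − 1 = 3; critical value at α = 0.05 is 7.815.
Since 2.163 < 7.815, we fail to reject the null hypothesis — the data are consistent with the 9:3:3:1 ratio.

2.163; consistent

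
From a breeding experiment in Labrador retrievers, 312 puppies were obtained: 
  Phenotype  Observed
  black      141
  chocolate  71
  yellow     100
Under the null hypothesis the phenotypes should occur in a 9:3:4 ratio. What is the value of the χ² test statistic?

15.658

Expected counts for N = 312 under a 9:3:4 ratio (total parts = 16):
  black: 312 × 9/16 = 175.5
  chocolate: 312 × 3/16 = 58.5
  yellow: 312 × 4/16 = 78
χ² = Σ (O − E)² / E
  black: (141 − 175.5)² / 175.5 = 6.7821
  chocolate: (71 − 58.5)² / 58.5 = 2.6709
  yellow: (100 − 78)² / 78 = 6.2051
χ² = 6.7821 + 2.6709 + 6.2051 = 15.6581 ≈ 15.658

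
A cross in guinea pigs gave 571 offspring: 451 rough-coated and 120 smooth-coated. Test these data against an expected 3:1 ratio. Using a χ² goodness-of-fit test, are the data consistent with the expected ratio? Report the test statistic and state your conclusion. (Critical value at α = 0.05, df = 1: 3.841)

The 3:1 ratio has 4 parts, so with N = 571 the expected counts are:
  rough-coated: 571 × 3/4 = 428.25
  smooth-coated: 571 × 1/4 = 142.75
χ² = Σ (O − E)² / E
  rough-coated: (451 − 428.25)² / 428.25 = 1.2086
  smooth-coated: (120 − 142.75)² / 142.75 = 3.6257
χ² = 1.2086 + 3.6257 = 4.8343 ≈ 4.834
Degrees of freedom = 2 − 1 = 1; critical value at α = 0.05 is 3.841.
Since 4.834 > 3.841, we reject the null hypothesis — the data do not fit the 3:1 ratio.

4.834; not consistent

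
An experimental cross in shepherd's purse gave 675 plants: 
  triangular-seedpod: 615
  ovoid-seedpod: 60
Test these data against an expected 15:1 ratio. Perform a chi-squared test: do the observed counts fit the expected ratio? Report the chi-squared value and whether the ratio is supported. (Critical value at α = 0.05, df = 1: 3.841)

8.022; not consistent

Under the 15:1 hypothesis (Σ ratio = 16, N = 675):
  triangular-seedpod: 675 × 15/16 = 632.8125
  ovoid-seedpod: 675 × 1/16 = 42.1875
χ² = Σ (O − E)² / E
  triangular-seedpod: (615 − 632.8125)² / 632.8125 = 0.5014
  ovoid-seedpod: (60 − 42.1875)² / 42.1875 = 7.5208
χ² = 0.5014 + 7.5208 = 8.0222 ≈ 8.022
Degrees of freedom = 2 − 1 = 1; critical value at α = 0.05 is 3.841.
Since 8.022 > 3.841, we reject the null hypothesis — the data do not fit the 15:1 ratio.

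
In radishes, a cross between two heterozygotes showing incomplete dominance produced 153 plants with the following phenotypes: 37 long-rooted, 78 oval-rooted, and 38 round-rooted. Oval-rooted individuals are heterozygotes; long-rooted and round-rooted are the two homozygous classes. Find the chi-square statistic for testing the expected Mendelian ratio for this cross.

0.072

With incomplete dominance, a heterozygote × heterozygote cross gives a 1:2:1 phenotypic ratio.
The 1:2:1 ratio has 4 parts, so with N = 153 the expected counts are:
  long-rooted: 153 × 1/4 = 38.25
  oval-rooted: 153 × 2/4 = 76.5
  round-rooted: 153 × 1/4 = 38.25
χ² = Σ (O − E)² / E
  long-rooted: (37 − 38.25)² / 38.25 = 0.0408
  oval-rooted: (78 − 76.5)² / 76.5 = 0.0294
  round-rooted: (38 − 38.25)² / 38.25 = 0.0016
χ² = 0.0408 + 0.0294 + 0.0016 = 0.0718 ≈ 0.072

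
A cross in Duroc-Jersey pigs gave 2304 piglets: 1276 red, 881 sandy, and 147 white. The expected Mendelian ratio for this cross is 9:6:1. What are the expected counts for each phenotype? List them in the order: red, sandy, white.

The 9:6:1 ratio has 16 parts, so with N = 2304 the expected counts are:
  red: 2304 × 9/16 = 1296
  sandy: 2304 × 6/16 = 864
  white: 2304 × 1/16 = 144

1296, 864, 144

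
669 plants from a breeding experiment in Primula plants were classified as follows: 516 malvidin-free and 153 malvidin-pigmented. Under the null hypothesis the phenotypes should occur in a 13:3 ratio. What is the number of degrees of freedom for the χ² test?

1

A goodness-of-fit test with 2 phenotype classes has df = 2 − 1 = 1.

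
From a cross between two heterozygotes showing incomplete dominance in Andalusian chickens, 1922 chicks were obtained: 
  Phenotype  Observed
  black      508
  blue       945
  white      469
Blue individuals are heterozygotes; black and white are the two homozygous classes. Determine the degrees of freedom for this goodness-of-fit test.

With incomplete dominance, a heterozygote × heterozygote cross gives a 1:2:1 phenotypic ratio.
A goodness-of-fit test with 3 phenotype classes has df = 3 − 1 = 2.

2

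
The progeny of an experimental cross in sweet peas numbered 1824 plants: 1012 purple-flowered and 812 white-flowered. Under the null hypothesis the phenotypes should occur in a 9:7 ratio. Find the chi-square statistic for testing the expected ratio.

0.437

Total ratio parts = 16. Expected numbers out of 1824:
  purple-flowered: 1824 × 9/16 = 1026
  white-flowered: 1824 × 7/16 = 798
χ² = Σ (O − E)² / E
  purple-flowered: (1012 − 1026)² / 1026 = 0.1910
  white-flowered: (812 − 798)² / 798 = 0.2456
χ² = 0.1910 + 0.2456 = 0.4366 ≈ 0.437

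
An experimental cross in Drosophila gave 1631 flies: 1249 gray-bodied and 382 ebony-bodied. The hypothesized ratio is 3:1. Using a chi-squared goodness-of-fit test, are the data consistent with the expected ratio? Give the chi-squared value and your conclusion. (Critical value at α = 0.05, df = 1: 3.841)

2.168; consistent

Expected counts for N = 1631 under a 3:1 ratio (total parts = 4):
  gray-bodied: 1631 × 3/4 = 1223.25
  ebony-bodied: 1631 × 1/4 = 407.75
χ² = Σ (O − E)² / E
  gray-bodied: (1249 − 1223.25)² / 1223.25 = 0.5420
  ebony-bodied: (382 − 407.75)² / 407.75 = 1.6261
χ² = 0.5420 + 1.6261 = 2.1681 ≈ 2.168
Degrees of freedom = 2 − 1 = 1; critical value at α = 0.05 is 3.841.
Since 2.168 < 3.841, we fail to reject the null hypothesis — the data are consistent with the 3:1 ratio.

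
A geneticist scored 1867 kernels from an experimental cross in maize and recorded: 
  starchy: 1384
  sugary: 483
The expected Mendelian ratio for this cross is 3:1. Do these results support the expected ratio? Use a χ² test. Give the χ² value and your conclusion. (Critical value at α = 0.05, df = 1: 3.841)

Expected counts for N = 1867 under a 3:1 ratio (total parts = 4):
  starchy: 1867 × 3/4 = 1400.25
  sugary: 1867 × 1/4 = 466.75
χ² = Σ (O − E)² / E
  starchy: (1384 − 1400.25)² / 1400.25 = 0.1886
  sugary: (483 − 466.75)² / 466.75 = 0.5657
χ² = 0.1886 + 0.5657 = 0.7543 ≈ 0.754
Degrees of freedom = 2 − 1 = 1; critical value at α = 0.05 is 3.841.
Since 0.754 < 3.841, we fail to reject the null hypothesis — the data are consistent with the 3:1 ratio.

0.754; consistent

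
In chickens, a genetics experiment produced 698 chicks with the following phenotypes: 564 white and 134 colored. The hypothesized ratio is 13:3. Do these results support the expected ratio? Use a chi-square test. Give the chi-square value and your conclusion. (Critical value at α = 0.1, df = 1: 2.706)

Under the 13:3 hypothesis (Σ ratio = 16, N = 698):
  white: 698 × 13/16 = 567.125
  colored: 698 × 3/16 = 130.875
χ² = Σ (O − E)² / E
  white: (564 − 567.125)² / 567.125 = 0.0172
  colored: (134 − 130.875)² / 130.875 = 0.0746
χ² = 0.0172 + 0.0746 = 0.0918 ≈ 0.092
Degrees of freedom = 2 − 1 = 1; critical value at α = 0.1 is 2.706.
Since 0.092 < 2.706, we fail to reject the null hypothesis — the data are consistent with the 13:3 ratio.

0.092; consistent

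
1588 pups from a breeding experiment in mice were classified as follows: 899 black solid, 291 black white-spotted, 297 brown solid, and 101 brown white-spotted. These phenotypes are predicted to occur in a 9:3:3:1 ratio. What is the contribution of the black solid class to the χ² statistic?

0.037

Under the 9:3:3:1 hypothesis (Σ ratio = 16, N = 1588):
  black solid: 1588 × 9/16 = 893.25
  black white-spotted: 1588 × 3/16 = 297.75
  brown solid: 1588 × 3/16 = 297.75
  brown white-spotted: 1588 × 1/16 = 99.25
Contribution of black solid: (899 − 893.25)² / 893.25 = 0.0370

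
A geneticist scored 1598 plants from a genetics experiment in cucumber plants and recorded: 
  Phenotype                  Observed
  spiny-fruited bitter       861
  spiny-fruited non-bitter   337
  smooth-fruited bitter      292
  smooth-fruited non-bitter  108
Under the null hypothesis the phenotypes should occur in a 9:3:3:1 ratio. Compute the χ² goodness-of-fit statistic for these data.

7.113

Expected counts for N = 1598 under a 9:3:3:1 ratio (total parts = 16):
  spiny-fruited bitter: 1598 × 9/16 = 898.875
  spiny-fruited non-bitter: 1598 × 3/16 = 299.625
  smooth-fruited bitter: 1598 × 3/16 = 299.625
  smooth-fruited non-bitter: 1598 × 1/16 = 99.875
χ² = Σ (O − E)² / E
  spiny-fruited bitter: (861 − 898.875)² / 898.875 = 1.5959
  spiny-fruited non-bitter: (337 − 299.625)² / 299.625 = 4.6621
  smooth-fruited bitter: (292 − 299.625)² / 299.625 = 0.1940
  smooth-fruited non-bitter: (108 − 99.875)² / 99.875 = 0.6610
χ² = 1.5959 + 4.6621 + 0.1940 + 0.6610 = 7.113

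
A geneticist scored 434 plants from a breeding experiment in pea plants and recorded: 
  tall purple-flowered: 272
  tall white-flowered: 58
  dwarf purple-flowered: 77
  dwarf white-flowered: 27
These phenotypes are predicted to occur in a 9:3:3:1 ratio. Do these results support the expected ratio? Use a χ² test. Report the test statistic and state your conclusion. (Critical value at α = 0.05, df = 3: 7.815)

10.133; not consistent

Total ratio parts = 16. Expected numbers out of 434:
  tall purple-flowered: 434 × 9/16 = 244.125
  tall white-flowered: 434 × 3/16 = 81.375
  dwarf purple-flowered: 434 × 3/16 = 81.375
  dwarf white-flowered: 434 × 1/16 = 27.125
χ² = Σ (O − E)² / E
  tall purple-flowered: (272 − 244.125)² / 244.125 = 3.1829
  tall white-flowered: (58 − 81.375)² / 81.375 = 6.7145
  dwarf purple-flowered: (77 − 81.375)² / 81.375 = 0.2352
  dwarf white-flowered: (27 − 27.125)² / 27.125 = 0.0006
χ² = 3.1829 + 6.7145 + 0.2352 + 0.0006 = 10.1332 ≈ 10.133
Degrees of freedom = 4 − 1 = 3; critical value at α = 0.05 is 7.815.
Since 10.133 > 7.815, we reject the null hypothesis — the data do not fit the 9:3:3:1 ratio.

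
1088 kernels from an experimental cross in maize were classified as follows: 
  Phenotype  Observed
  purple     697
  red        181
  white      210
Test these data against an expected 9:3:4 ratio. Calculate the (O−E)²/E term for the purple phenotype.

The 9:3:4 ratio has 16 parts, so with N = 1088 the expected counts are:
  purple: 1088 × 9/16 = 612
  red: 1088 × 3/16 = 204
  white: 1088 × 4/16 = 272
Contribution of purple: (697 − 612)² / 612 = 11.8056

11.806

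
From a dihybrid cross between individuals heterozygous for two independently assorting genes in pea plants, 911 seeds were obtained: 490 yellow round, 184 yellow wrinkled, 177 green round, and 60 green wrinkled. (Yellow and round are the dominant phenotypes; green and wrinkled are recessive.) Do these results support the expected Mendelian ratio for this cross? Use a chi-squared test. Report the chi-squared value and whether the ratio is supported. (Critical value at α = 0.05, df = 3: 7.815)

A dihybrid F₂ with independent assortment and complete dominance at both loci gives a 9:3:3:1 phenotypic ratio.
Under the 9:3:3:1 hypothesis (Σ ratio = 16, N = 911):
  yellow round: 911 × 9/16 = 512.4375
  yellow wrinkled: 911 × 3/16 = 170.8125
  green round: 911 × 3/16 = 170.8125
  green wrinkled: 911 × 1/16 = 56.9375
χ² = Σ (O − E)² / E
  yellow round: (490 − 512.4375)² / 512.4375 = 0.9824
  yellow wrinkled: (184 − 170.8125)² / 170.8125 = 1.0181
  green round: (177 − 170.8125)² / 170.8125 = 0.2241
  green wrinkled: (60 − 56.9375)² / 56.9375 = 0.1647
χ² = 0.9824 + 1.0181 + 0.2241 + 0.1647 = 2.3893 ≈ 2.389
Degrees of freedom = 4 − 1 = 3; critical value at α = 0.05 is 7.815.
Since 2.389 < 7.815, we fail to reject the null hypothesis — the data are consistent with the 9:3:3:1 ratio.

2.389; consistent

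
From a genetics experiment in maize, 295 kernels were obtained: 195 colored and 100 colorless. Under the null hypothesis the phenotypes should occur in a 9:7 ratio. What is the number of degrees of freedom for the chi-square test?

A goodness-of-fit test with 2 phenotype classes has df = 2 − 1 = 1.

1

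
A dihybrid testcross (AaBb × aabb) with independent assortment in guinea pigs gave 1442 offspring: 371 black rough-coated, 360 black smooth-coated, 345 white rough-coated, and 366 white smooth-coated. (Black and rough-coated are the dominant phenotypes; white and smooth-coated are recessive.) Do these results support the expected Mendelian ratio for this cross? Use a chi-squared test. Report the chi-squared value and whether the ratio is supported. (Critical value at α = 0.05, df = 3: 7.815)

A dihybrid testcross with independent assortment gives a 1:1:1:1 ratio.
The 1:1:1:1 ratio has 4 parts, so with N = 1442 the expected counts are:
  black rough-coated: 1442 × 1/4 = 360.5
  black smooth-coated: 1442 × 1/4 = 360.5
  white rough-coated: 1442 × 1/4 = 360.5
  white smooth-coated: 1442 × 1/4 = 360.5
χ² = Σ (O − E)² / E
  black rough-coated: (371 − 360.5)² / 360.5 = 0.3058
  black smooth-coated: (360 − 360.5)² / 360.5 = 0.0007
  white rough-coated: (345 − 360.5)² / 360.5 = 0.6664
  white smooth-coated: (366 − 360.5)² / 360.5 = 0.0839
χ² = 0.3058 + 0.0007 + 0.6664 + 0.0839 = 1.0568 ≈ 1.057
Degrees of freedom = 4 − 1 = 3; critical value at α = 0.05 is 7.815.
Since 1.057 < 7.815, we fail to reject the null hypothesis — the data are consistent with the 1:1:1:1 ratio.

1.057; consistent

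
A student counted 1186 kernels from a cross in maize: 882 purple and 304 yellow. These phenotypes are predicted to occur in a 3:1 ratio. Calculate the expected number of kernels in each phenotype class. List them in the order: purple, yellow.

889.5, 296.5

Expected counts for N = 1186 under a 3:1 ratio (total parts = 4):
  purple: 1186 × 3/4 = 889.5
  yellow: 1186 × 1/4 = 296.5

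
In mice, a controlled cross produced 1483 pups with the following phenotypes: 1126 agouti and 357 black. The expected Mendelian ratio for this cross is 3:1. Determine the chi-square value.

0.680

Under the 3:1 hypothesis (Σ ratio = 4, N = 1483):
  agouti: 1483 × 3/4 = 1112.25
  black: 1483 × 1/4 = 370.75
χ² = Σ (O − E)² / E
  agouti: (1126 − 1112.25)² / 1112.25 = 0.1700
  black: (357 − 370.75)² / 370.75 = 0.5099
χ² = 0.1700 + 0.5099 = 0.6799 ≈ 0.680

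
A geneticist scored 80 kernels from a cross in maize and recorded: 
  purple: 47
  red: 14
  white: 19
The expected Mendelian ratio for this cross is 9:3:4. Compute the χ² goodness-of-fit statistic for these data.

Under the 9:3:4 hypothesis (Σ ratio = 16, N = 80):
  purple: 80 × 9/16 = 45
  red: 80 × 3/16 = 15
  white: 80 × 4/16 = 20
χ² = Σ (O − E)² / E
  purple: (47 − 45)² / 45 = 0.0889
  red: (14 − 15)² / 15 = 0.0667
  white: (19 − 20)² / 20 = 0.0500
χ² = 0.0889 + 0.0667 + 0.0500 = 0.2056 ≈ 0.206

0.206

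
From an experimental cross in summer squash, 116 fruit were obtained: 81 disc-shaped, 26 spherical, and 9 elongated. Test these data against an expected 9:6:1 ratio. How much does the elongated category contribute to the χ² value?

Under the 9:6:1 hypothesis (Σ ratio = 16, N = 116):
  disc-shaped: 116 × 9/16 = 65.25
  spherical: 116 × 6/16 = 43.5
  elongated: 116 × 1/16 = 7.25
Contribution of elongated: (9 − 7.25)² / 7.25 = 0.4224

0.422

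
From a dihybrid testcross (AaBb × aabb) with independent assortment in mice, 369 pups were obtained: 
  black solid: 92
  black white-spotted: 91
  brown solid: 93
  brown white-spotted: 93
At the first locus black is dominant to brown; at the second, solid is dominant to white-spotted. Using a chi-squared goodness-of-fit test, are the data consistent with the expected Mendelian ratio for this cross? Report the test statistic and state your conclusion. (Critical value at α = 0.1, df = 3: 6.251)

0.030; consistent

A dihybrid testcross with independent assortment gives a 1:1:1:1 ratio.
Expected counts for N = 369 under a 1:1:1:1 ratio (total parts = 4):
  black solid: 369 × 1/4 = 92.25
  black white-spotted: 369 × 1/4 = 92.25
  brown solid: 369 × 1/4 = 92.25
  brown white-spotted: 369 × 1/4 = 92.25
χ² = Σ (O − E)² / E
  black solid: (92 − 92.25)² / 92.25 = 0.0007
  black white-spotted: (91 − 92.25)² / 92.25 = 0.0169
  brown solid: (93 − 92.25)² / 92.25 = 0.0061
  brown white-spotted: (93 − 92.25)² / 92.25 = 0.0061
χ² = 0.0007 + 0.0169 + 0.0061 + 0.0061 = 0.0298 ≈ 0.030
Degrees of freedom = 4 − 1 = 3; critical value at α = 0.1 is 6.251.
Since 0.030 < 6.251, we fail to reject the null hypothesis — the data are consistent with the 1:1:1:1 ratio.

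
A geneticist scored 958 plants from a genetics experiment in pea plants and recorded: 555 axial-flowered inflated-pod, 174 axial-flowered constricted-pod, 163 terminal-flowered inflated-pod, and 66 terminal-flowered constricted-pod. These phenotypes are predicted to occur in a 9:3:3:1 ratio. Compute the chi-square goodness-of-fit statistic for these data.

2.824

Expected counts for N = 958 under a 9:3:3:1 ratio (total parts = 16):
  axial-flowered inflated-pod: 958 × 9/16 = 538.875
  axial-flowered constricted-pod: 958 × 3/16 = 179.625
  terminal-flowered inflated-pod: 958 × 3/16 = 179.625
  terminal-flowered constricted-pod: 958 × 1/16 = 59.875
χ² = Σ (O − E)² / E
  axial-flowered inflated-pod: (555 − 538.875)² / 538.875 = 0.4825
  axial-flowered constricted-pod: (174 − 179.625)² / 179.625 = 0.1761
  terminal-flowered inflated-pod: (163 − 179.625)² / 179.625 = 1.5387
  terminal-flowered constricted-pod: (66 − 59.875)² / 59.875 = 0.6266
χ² = 0.4825 + 0.1761 + 1.5387 + 0.6266 = 2.8239 ≈ 2.824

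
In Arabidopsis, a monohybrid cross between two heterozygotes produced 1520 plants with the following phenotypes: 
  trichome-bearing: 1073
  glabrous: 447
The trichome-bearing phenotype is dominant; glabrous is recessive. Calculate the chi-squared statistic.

15.751

For a monohybrid cross between heterozygotes with complete dominance, the expected phenotypic ratio is 3:1.
The 3:1 ratio has 4 parts, so with N = 1520 the expected counts are:
  trichome-bearing: 1520 × 3/4 = 1140
  glabrous: 1520 × 1/4 = 380
χ² = Σ (O − E)² / E
  trichome-bearing: (1073 − 1140)² / 1140 = 3.9377
  glabrous: (447 − 380)² / 380 = 11.8132
χ² = 3.9377 + 11.8132 = 15.7509 ≈ 15.751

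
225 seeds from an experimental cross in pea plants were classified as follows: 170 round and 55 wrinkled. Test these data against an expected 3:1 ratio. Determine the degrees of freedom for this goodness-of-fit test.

1

A goodness-of-fit test with 2 phenotype classes has df = 2 − 1 = 1.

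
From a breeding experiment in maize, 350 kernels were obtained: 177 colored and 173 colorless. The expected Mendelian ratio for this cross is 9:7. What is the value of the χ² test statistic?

Total ratio parts = 16. Expected numbers out of 350:
  colored: 350 × 9/16 = 196.875
  colorless: 350 × 7/16 = 153.125
χ² = Σ (O − E)² / E
  colored: (177 − 196.875)² / 196.875 = 2.0064
  colorless: (173 − 153.125)² / 153.125 = 2.5797
χ² = 2.0064 + 2.5797 = 4.5861 ≈ 4.586

4.586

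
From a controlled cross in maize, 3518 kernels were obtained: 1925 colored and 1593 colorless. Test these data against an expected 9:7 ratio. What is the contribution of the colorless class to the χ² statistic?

1.886

Total ratio parts = 16. Expected numbers out of 3518:
  colored: 3518 × 9/16 = 1978.875
  colorless: 3518 × 7/16 = 1539.125
Contribution of colorless: (1593 − 1539.125)² / 1539.125 = 1.8858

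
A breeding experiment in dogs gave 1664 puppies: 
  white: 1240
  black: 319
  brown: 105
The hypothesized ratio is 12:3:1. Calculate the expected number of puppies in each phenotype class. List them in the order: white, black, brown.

1248, 312, 104

Expected counts for N = 1664 under a 12:3:1 ratio (total parts = 16):
  white: 1664 × 12/16 = 1248
  black: 1664 × 3/16 = 312
  brown: 1664 × 1/16 = 104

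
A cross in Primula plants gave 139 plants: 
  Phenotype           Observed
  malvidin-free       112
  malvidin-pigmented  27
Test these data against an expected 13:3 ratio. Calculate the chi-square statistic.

0.042

Under the 13:3 hypothesis (Σ ratio = 16, N = 139):
  malvidin-free: 139 × 13/16 = 112.9375
  malvidin-pigmented: 139 × 3/16 = 26.0625
χ² = Σ (O − E)² / E
  malvidin-free: (112 − 112.9375)² / 112.9375 = 0.0078
  malvidin-pigmented: (27 − 26.0625)² / 26.0625 = 0.0337
χ² = 0.0078 + 0.0337 = 0.0415 ≈ 0.042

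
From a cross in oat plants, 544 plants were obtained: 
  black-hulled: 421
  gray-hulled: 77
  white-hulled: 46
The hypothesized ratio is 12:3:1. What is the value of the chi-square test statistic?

Under the 12:3:1 hypothesis (Σ ratio = 16, N = 544):
  black-hulled: 544 × 12/16 = 408
  gray-hulled: 544 × 3/16 = 102
  white-hulled: 544 × 1/16 = 34
χ² = Σ (O − E)² / E
  black-hulled: (421 − 408)² / 408 = 0.4142
  gray-hulled: (77 − 102)² / 102 = 6.1275
  white-hulled: (46 − 34)² / 34 = 4.2353
χ² = 0.4142 + 6.1275 + 4.2353 = 10.777

10.777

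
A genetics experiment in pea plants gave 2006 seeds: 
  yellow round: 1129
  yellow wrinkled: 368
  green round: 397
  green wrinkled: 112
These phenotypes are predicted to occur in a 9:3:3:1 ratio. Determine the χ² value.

Under the 9:3:3:1 hypothesis (Σ ratio = 16, N = 2006):
  yellow round: 2006 × 9/16 = 1128.375
  yellow wrinkled: 2006 × 3/16 = 376.125
  green round: 2006 × 3/16 = 376.125
  green wrinkled: 2006 × 1/16 = 125.375
χ² = Σ (O − E)² / E
  yellow round: (1129 − 1128.375)² / 1128.375 = 0.0003
  yellow wrinkled: (368 − 376.125)² / 376.125 = 0.1755
  green round: (397 − 376.125)² / 376.125 = 1.1586
  green wrinkled: (112 − 125.375)² / 125.375 = 1.4268
χ² = 0.0003 + 0.1755 + 1.1586 + 1.4268 = 2.7612 ≈ 2.761

2.761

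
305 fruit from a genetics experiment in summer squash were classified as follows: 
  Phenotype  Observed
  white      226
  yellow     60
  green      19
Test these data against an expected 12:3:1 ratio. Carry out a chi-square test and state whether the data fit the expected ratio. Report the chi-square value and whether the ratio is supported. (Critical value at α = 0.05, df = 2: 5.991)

Under the 12:3:1 hypothesis (Σ ratio = 16, N = 305):
  white: 305 × 12/16 = 228.75
  yellow: 305 × 3/16 = 57.1875
  green: 305 × 1/16 = 19.0625
χ² = Σ (O − E)² / E
  white: (226 − 228.75)² / 228.75 = 0.0331
  yellow: (60 − 57.1875)² / 57.1875 = 0.1383
  green: (19 − 19.0625)² / 19.0625 = 0.0002
χ² = 0.0331 + 0.1383 + 0.0002 = 0.1716 ≈ 0.172
Degrees of freedom = 3 − 1 = 2; critical value at α = 0.05 is 5.991.
Since 0.172 < 5.991, we fail to reject the null hypothesis — the data are consistent with the 12:3:1 ratio.

0.172; consistent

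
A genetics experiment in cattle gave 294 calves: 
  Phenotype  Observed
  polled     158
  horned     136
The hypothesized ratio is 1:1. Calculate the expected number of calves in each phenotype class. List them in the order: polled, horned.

147, 147

Total ratio parts = 2. Expected numbers out of 294:
  polled: 294 × 1/2 = 147
  horned: 294 × 1/2 = 147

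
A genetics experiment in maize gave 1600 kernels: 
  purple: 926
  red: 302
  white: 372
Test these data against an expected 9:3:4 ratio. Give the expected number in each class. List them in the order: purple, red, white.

Under the 9:3:4 hypothesis (Σ ratio = 16, N = 1600):
  purple: 1600 × 9/16 = 900
  red: 1600 × 3/16 = 300
  white: 1600 × 4/16 = 400

900, 300, 400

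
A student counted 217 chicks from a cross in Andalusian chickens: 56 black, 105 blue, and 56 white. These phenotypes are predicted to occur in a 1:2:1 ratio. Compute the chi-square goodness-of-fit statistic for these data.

0.226

The 1:2:1 ratio has 4 parts, so with N = 217 the expected counts are:
  black: 217 × 1/4 = 54.25
  blue: 217 × 2/4 = 108.5
  white: 217 × 1/4 = 54.25
χ² = Σ (O − E)² / E
  black: (56 − 54.25)² / 54.25 = 0.0565
  blue: (105 − 108.5)² / 108.5 = 0.1129
  white: (56 − 54.25)² / 54.25 = 0.0565
χ² = 0.0565 + 0.1129 + 0.0565 = 0.2259 ≈ 0.226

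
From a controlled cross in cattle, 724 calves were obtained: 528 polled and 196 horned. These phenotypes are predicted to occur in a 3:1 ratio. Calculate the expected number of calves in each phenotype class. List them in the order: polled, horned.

Total ratio parts = 4. Expected numbers out of 724:
  polled: 724 × 3/4 = 543
  horned: 724 × 1/4 = 181

543, 181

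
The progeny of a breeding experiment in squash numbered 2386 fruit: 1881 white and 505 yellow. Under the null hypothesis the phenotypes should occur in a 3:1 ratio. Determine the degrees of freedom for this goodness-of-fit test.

A goodness-of-fit test with 2 phenotype classes has df = 2 − 1 = 1.

1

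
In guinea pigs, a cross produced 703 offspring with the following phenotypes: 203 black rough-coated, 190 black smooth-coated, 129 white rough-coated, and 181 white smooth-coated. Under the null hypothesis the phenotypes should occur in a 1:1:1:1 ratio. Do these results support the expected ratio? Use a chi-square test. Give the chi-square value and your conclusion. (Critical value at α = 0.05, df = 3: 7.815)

17.973; not consistent

Total ratio parts = 4. Expected numbers out of 703:
  black rough-coated: 703 × 1/4 = 175.75
  black smooth-coated: 703 × 1/4 = 175.75
  white rough-coated: 703 × 1/4 = 175.75
  white smooth-coated: 703 × 1/4 = 175.75
χ² = Σ (O − E)² / E
  black rough-coated: (203 − 175.75)² / 175.75 = 4.2251
  black smooth-coated: (190 − 175.75)² / 175.75 = 1.1554
  white rough-coated: (129 − 175.75)² / 175.75 = 12.4356
  white smooth-coated: (181 − 175.75)² / 175.75 = 0.1568
χ² = 4.2251 + 1.1554 + 12.4356 + 0.1568 = 17.9729 ≈ 17.973
Degrees of freedom = 4 − 1 = 3; critical value at α = 0.05 is 7.815.
Since 17.973 > 7.815, we reject the null hypothesis — the data do not fit the 1:1:1:1 ratio.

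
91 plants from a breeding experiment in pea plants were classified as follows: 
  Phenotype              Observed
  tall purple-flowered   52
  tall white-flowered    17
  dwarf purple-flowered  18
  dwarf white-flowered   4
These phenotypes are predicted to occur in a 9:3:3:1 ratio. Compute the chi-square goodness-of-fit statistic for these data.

Total ratio parts = 16. Expected numbers out of 91:
  tall purple-flowered: 91 × 9/16 = 51.1875
  tall white-flowered: 91 × 3/16 = 17.0625
  dwarf purple-flowered: 91 × 3/16 = 17.0625
  dwarf white-flowered: 91 × 1/16 = 5.6875
χ² = Σ (O − E)² / E
  tall purple-flowered: (52 − 51.1875)² / 51.1875 = 0.0129
  tall white-flowered: (17 − 17.0625)² / 17.0625 = 0.0002
  dwarf purple-flowered: (18 − 17.0625)² / 17.0625 = 0.0515
  dwarf white-flowered: (4 − 5.6875)² / 5.6875 = 0.5007
χ² = 0.0129 + 0.0002 + 0.0515 + 0.5007 = 0.5653 ≈ 0.565

0.565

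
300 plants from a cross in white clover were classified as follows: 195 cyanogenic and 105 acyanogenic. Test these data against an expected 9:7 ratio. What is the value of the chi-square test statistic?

Under the 9:7 hypothesis (Σ ratio = 16, N = 300):
  cyanogenic: 300 × 9/16 = 168.75
  acyanogenic: 300 × 7/16 = 131.25
χ² = Σ (O − E)² / E
  cyanogenic: (195 − 168.75)² / 168.75 = 4.0833
  acyanogenic: (105 − 131.25)² / 131.25 = 5.2500
χ² = 4.0833 + 5.2500 = 9.3333 ≈ 9.333

9.333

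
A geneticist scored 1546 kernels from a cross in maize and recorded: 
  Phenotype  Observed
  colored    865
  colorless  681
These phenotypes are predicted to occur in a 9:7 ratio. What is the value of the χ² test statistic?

Under the 9:7 hypothesis (Σ ratio = 16, N = 1546):
  colored: 1546 × 9/16 = 869.625
  colorless: 1546 × 7/16 = 676.375
χ² = Σ (O − E)² / E
  colored: (865 − 869.625)² / 869.625 = 0.0246
  colorless: (681 − 676.375)² / 676.375 = 0.0316
χ² = 0.0246 + 0.0316 = 0.0562 ≈ 0.056

0.056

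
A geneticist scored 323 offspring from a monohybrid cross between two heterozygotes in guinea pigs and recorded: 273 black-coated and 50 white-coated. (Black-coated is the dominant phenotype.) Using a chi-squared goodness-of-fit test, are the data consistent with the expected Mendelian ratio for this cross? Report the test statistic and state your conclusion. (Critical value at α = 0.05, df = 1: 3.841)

15.613; not consistent

For a monohybrid cross between heterozygotes with complete dominance, the expected phenotypic ratio is 3:1.
Under the 3:1 hypothesis (Σ ratio = 4, N = 323):
  black-coated: 323 × 3/4 = 242.25
  white-coated: 323 × 1/4 = 80.75
χ² = Σ (O − E)² / E
  black-coated: (273 − 242.25)² / 242.25 = 3.9033
  white-coated: (50 − 80.75)² / 80.75 = 11.7098
χ² = 3.9033 + 11.7098 = 15.6131 ≈ 15.613
Degrees of freedom = 2 − 1 = 1; critical value at α = 0.05 is 3.841.
Since 15.613 > 3.841, we reject the null hypothesis — the data do not fit the 3:1 ratio.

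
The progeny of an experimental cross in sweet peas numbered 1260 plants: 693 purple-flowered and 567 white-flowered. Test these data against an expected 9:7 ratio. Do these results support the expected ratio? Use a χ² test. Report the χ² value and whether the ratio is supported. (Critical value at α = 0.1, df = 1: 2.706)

The 9:7 ratio has 16 parts, so with N = 1260 the expected counts are:
  purple-flowered: 1260 × 9/16 = 708.75
  white-flowered: 1260 × 7/16 = 551.25
χ² = Σ (O − E)² / E
  purple-flowered: (693 − 708.75)² / 708.75 = 0.3500
  white-flowered: (567 − 551.25)² / 551.25 = 0.4500
χ² = 0.3500 + 0.4500 = 0.800
Degrees of freedom = 2 − 1 = 1; critical value at α = 0.1 is 2.706.
Since 0.800 < 2.706, we fail to reject the null hypothesis — the data are consistent with the 9:7 ratio.

0.800; consistent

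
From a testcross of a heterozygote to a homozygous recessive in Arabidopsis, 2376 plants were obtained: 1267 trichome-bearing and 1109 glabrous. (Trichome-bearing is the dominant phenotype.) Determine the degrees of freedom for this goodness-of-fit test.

A testcross of a heterozygote (Aa × aa) gives a 1:1 phenotypic ratio.
A goodness-of-fit test with 2 phenotype classes has df = 2 − 1 = 1.

1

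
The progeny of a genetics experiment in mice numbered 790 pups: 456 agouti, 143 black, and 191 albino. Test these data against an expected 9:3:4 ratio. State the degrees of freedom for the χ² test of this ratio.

A goodness-of-fit test with 3 phenotype classes has df = 3 − 1 = 2.

2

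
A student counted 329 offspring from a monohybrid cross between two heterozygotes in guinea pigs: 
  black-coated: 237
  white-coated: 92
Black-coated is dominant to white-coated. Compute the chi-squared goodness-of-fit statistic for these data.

1.541

For a monohybrid cross between heterozygotes with complete dominance, the expected phenotypic ratio is 3:1.
Expected counts for N = 329 under a 3:1 ratio (total parts = 4):
  black-coated: 329 × 3/4 = 246.75
  white-coated: 329 × 1/4 = 82.25
χ² = Σ (O − E)² / E
  black-coated: (237 − 246.75)² / 246.75 = 0.3853
  white-coated: (92 − 82.25)² / 82.25 = 1.1558
χ² = 0.3853 + 1.1558 = 1.5411 ≈ 1.541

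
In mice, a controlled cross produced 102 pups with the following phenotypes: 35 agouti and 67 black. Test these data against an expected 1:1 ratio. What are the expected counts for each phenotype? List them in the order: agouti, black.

51, 51

The 1:1 ratio has 2 parts, so with N = 102 the expected counts are:
  agouti: 102 × 1/2 = 51
  black: 102 × 1/2 = 51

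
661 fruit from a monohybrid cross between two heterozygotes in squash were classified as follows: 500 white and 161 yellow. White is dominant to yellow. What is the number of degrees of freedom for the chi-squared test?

1

For a monohybrid cross between heterozygotes with complete dominance, the expected phenotypic ratio is 3:1.
A goodness-of-fit test with 2 phenotype classes has df = 2 − 1 = 1.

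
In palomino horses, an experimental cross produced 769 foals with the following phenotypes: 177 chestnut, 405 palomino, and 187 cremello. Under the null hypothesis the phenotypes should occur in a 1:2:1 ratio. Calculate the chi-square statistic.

Total ratio parts = 4. Expected numbers out of 769:
  chestnut: 769 × 1/4 = 192.25
  palomino: 769 × 2/4 = 384.5
  cremello: 769 × 1/4 = 192.25
χ² = Σ (O − E)² / E
  chestnut: (177 − 192.25)² / 192.25 = 1.2097
  palomino: (405 − 384.5)² / 384.5 = 1.0930
  cremello: (187 − 192.25)² / 192.25 = 0.1434
χ² = 1.2097 + 1.0930 + 0.1434 = 2.4461 ≈ 2.446

2.446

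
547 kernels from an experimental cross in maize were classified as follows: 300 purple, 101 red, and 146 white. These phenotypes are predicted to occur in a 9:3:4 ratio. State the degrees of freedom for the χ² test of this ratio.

2

A goodness-of-fit test with 3 phenotype classes has df = 3 − 1 = 2.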